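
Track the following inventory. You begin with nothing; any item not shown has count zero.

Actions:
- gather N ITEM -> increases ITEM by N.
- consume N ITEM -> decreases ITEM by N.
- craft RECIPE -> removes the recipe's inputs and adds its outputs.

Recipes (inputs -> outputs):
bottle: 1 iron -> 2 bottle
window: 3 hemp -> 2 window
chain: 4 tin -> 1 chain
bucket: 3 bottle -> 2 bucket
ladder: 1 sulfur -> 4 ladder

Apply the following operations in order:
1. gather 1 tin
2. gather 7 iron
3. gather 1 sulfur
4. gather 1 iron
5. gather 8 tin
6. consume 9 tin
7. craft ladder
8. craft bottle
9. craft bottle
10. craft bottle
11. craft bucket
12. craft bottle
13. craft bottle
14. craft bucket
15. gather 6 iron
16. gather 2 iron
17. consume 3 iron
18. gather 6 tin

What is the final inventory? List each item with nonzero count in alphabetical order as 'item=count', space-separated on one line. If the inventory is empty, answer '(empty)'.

Answer: bottle=4 bucket=4 iron=8 ladder=4 tin=6

Derivation:
After 1 (gather 1 tin): tin=1
After 2 (gather 7 iron): iron=7 tin=1
After 3 (gather 1 sulfur): iron=7 sulfur=1 tin=1
After 4 (gather 1 iron): iron=8 sulfur=1 tin=1
After 5 (gather 8 tin): iron=8 sulfur=1 tin=9
After 6 (consume 9 tin): iron=8 sulfur=1
After 7 (craft ladder): iron=8 ladder=4
After 8 (craft bottle): bottle=2 iron=7 ladder=4
After 9 (craft bottle): bottle=4 iron=6 ladder=4
After 10 (craft bottle): bottle=6 iron=5 ladder=4
After 11 (craft bucket): bottle=3 bucket=2 iron=5 ladder=4
After 12 (craft bottle): bottle=5 bucket=2 iron=4 ladder=4
After 13 (craft bottle): bottle=7 bucket=2 iron=3 ladder=4
After 14 (craft bucket): bottle=4 bucket=4 iron=3 ladder=4
After 15 (gather 6 iron): bottle=4 bucket=4 iron=9 ladder=4
After 16 (gather 2 iron): bottle=4 bucket=4 iron=11 ladder=4
After 17 (consume 3 iron): bottle=4 bucket=4 iron=8 ladder=4
After 18 (gather 6 tin): bottle=4 bucket=4 iron=8 ladder=4 tin=6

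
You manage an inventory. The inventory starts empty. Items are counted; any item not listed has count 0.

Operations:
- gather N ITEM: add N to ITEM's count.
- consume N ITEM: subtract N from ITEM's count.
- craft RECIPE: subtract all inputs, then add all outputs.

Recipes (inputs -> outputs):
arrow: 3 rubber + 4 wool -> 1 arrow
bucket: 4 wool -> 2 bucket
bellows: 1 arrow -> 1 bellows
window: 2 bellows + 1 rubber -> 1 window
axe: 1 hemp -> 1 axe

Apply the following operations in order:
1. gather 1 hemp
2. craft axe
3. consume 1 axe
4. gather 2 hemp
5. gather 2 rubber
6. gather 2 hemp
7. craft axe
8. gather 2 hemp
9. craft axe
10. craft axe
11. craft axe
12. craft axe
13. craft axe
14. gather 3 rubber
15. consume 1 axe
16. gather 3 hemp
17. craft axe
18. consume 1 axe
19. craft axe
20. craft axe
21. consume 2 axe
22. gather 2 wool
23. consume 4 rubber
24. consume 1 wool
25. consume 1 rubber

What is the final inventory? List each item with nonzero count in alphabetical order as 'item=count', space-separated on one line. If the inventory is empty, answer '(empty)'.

After 1 (gather 1 hemp): hemp=1
After 2 (craft axe): axe=1
After 3 (consume 1 axe): (empty)
After 4 (gather 2 hemp): hemp=2
After 5 (gather 2 rubber): hemp=2 rubber=2
After 6 (gather 2 hemp): hemp=4 rubber=2
After 7 (craft axe): axe=1 hemp=3 rubber=2
After 8 (gather 2 hemp): axe=1 hemp=5 rubber=2
After 9 (craft axe): axe=2 hemp=4 rubber=2
After 10 (craft axe): axe=3 hemp=3 rubber=2
After 11 (craft axe): axe=4 hemp=2 rubber=2
After 12 (craft axe): axe=5 hemp=1 rubber=2
After 13 (craft axe): axe=6 rubber=2
After 14 (gather 3 rubber): axe=6 rubber=5
After 15 (consume 1 axe): axe=5 rubber=5
After 16 (gather 3 hemp): axe=5 hemp=3 rubber=5
After 17 (craft axe): axe=6 hemp=2 rubber=5
After 18 (consume 1 axe): axe=5 hemp=2 rubber=5
After 19 (craft axe): axe=6 hemp=1 rubber=5
After 20 (craft axe): axe=7 rubber=5
After 21 (consume 2 axe): axe=5 rubber=5
After 22 (gather 2 wool): axe=5 rubber=5 wool=2
After 23 (consume 4 rubber): axe=5 rubber=1 wool=2
After 24 (consume 1 wool): axe=5 rubber=1 wool=1
After 25 (consume 1 rubber): axe=5 wool=1

Answer: axe=5 wool=1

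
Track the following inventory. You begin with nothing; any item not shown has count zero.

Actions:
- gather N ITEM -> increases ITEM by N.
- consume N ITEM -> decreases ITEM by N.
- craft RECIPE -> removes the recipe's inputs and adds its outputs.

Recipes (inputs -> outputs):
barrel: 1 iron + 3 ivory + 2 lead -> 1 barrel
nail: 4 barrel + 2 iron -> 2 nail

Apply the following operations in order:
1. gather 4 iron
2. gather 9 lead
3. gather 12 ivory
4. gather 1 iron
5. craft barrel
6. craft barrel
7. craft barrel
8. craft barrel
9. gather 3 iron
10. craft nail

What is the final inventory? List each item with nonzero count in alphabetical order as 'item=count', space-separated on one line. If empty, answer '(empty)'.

Answer: iron=2 lead=1 nail=2

Derivation:
After 1 (gather 4 iron): iron=4
After 2 (gather 9 lead): iron=4 lead=9
After 3 (gather 12 ivory): iron=4 ivory=12 lead=9
After 4 (gather 1 iron): iron=5 ivory=12 lead=9
After 5 (craft barrel): barrel=1 iron=4 ivory=9 lead=7
After 6 (craft barrel): barrel=2 iron=3 ivory=6 lead=5
After 7 (craft barrel): barrel=3 iron=2 ivory=3 lead=3
After 8 (craft barrel): barrel=4 iron=1 lead=1
After 9 (gather 3 iron): barrel=4 iron=4 lead=1
After 10 (craft nail): iron=2 lead=1 nail=2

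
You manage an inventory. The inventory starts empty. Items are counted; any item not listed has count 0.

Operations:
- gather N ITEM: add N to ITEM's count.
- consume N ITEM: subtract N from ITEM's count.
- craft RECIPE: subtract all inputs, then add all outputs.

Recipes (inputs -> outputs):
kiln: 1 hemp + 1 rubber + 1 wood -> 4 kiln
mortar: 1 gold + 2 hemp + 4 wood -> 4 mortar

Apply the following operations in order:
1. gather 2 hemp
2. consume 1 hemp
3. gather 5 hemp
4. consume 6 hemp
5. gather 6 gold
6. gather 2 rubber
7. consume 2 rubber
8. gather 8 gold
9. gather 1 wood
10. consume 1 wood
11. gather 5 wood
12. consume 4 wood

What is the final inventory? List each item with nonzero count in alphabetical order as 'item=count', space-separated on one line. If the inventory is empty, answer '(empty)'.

After 1 (gather 2 hemp): hemp=2
After 2 (consume 1 hemp): hemp=1
After 3 (gather 5 hemp): hemp=6
After 4 (consume 6 hemp): (empty)
After 5 (gather 6 gold): gold=6
After 6 (gather 2 rubber): gold=6 rubber=2
After 7 (consume 2 rubber): gold=6
After 8 (gather 8 gold): gold=14
After 9 (gather 1 wood): gold=14 wood=1
After 10 (consume 1 wood): gold=14
After 11 (gather 5 wood): gold=14 wood=5
After 12 (consume 4 wood): gold=14 wood=1

Answer: gold=14 wood=1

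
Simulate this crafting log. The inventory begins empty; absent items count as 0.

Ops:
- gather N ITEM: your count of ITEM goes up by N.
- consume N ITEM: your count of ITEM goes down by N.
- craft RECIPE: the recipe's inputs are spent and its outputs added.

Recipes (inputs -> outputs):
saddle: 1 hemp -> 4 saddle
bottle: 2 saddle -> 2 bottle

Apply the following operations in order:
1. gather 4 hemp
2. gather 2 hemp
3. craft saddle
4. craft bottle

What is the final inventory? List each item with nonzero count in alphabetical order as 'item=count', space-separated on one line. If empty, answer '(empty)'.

After 1 (gather 4 hemp): hemp=4
After 2 (gather 2 hemp): hemp=6
After 3 (craft saddle): hemp=5 saddle=4
After 4 (craft bottle): bottle=2 hemp=5 saddle=2

Answer: bottle=2 hemp=5 saddle=2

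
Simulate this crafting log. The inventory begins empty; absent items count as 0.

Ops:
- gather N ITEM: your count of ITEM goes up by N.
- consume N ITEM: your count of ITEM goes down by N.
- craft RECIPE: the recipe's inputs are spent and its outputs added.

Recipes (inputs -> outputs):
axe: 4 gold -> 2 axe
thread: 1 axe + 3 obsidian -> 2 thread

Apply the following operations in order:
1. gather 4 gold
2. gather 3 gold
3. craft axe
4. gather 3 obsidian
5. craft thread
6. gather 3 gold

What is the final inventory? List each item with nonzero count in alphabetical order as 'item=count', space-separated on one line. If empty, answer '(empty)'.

After 1 (gather 4 gold): gold=4
After 2 (gather 3 gold): gold=7
After 3 (craft axe): axe=2 gold=3
After 4 (gather 3 obsidian): axe=2 gold=3 obsidian=3
After 5 (craft thread): axe=1 gold=3 thread=2
After 6 (gather 3 gold): axe=1 gold=6 thread=2

Answer: axe=1 gold=6 thread=2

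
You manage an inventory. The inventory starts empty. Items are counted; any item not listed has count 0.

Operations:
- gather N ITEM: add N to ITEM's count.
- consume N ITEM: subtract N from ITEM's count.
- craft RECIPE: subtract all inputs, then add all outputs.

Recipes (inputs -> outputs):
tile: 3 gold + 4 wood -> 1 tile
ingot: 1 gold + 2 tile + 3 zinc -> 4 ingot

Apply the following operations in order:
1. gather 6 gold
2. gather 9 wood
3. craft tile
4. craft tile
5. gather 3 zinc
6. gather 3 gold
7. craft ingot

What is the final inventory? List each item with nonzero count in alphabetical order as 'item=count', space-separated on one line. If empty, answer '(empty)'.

Answer: gold=2 ingot=4 wood=1

Derivation:
After 1 (gather 6 gold): gold=6
After 2 (gather 9 wood): gold=6 wood=9
After 3 (craft tile): gold=3 tile=1 wood=5
After 4 (craft tile): tile=2 wood=1
After 5 (gather 3 zinc): tile=2 wood=1 zinc=3
After 6 (gather 3 gold): gold=3 tile=2 wood=1 zinc=3
After 7 (craft ingot): gold=2 ingot=4 wood=1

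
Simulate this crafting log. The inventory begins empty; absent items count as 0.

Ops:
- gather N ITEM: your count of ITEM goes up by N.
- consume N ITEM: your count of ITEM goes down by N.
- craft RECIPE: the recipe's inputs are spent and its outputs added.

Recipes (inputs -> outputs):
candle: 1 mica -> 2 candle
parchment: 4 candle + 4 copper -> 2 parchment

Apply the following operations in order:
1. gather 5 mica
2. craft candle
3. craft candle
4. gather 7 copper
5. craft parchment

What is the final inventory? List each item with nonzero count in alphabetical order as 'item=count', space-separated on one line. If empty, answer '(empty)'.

Answer: copper=3 mica=3 parchment=2

Derivation:
After 1 (gather 5 mica): mica=5
After 2 (craft candle): candle=2 mica=4
After 3 (craft candle): candle=4 mica=3
After 4 (gather 7 copper): candle=4 copper=7 mica=3
After 5 (craft parchment): copper=3 mica=3 parchment=2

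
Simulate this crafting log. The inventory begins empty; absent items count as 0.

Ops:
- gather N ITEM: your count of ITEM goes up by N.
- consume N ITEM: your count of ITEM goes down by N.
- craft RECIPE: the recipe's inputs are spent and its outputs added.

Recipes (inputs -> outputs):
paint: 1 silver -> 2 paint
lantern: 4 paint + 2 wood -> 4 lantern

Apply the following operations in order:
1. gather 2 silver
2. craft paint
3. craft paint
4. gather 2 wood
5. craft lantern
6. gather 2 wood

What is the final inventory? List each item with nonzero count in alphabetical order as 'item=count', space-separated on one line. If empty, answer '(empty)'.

After 1 (gather 2 silver): silver=2
After 2 (craft paint): paint=2 silver=1
After 3 (craft paint): paint=4
After 4 (gather 2 wood): paint=4 wood=2
After 5 (craft lantern): lantern=4
After 6 (gather 2 wood): lantern=4 wood=2

Answer: lantern=4 wood=2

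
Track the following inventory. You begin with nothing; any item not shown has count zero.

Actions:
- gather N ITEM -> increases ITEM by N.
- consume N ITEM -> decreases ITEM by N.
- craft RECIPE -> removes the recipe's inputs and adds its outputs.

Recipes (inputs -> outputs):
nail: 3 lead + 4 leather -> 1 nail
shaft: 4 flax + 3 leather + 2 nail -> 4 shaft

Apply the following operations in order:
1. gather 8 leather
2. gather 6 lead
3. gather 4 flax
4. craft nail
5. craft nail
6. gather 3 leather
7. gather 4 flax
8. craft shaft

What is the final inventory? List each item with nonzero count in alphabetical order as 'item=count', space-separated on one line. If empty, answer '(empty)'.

After 1 (gather 8 leather): leather=8
After 2 (gather 6 lead): lead=6 leather=8
After 3 (gather 4 flax): flax=4 lead=6 leather=8
After 4 (craft nail): flax=4 lead=3 leather=4 nail=1
After 5 (craft nail): flax=4 nail=2
After 6 (gather 3 leather): flax=4 leather=3 nail=2
After 7 (gather 4 flax): flax=8 leather=3 nail=2
After 8 (craft shaft): flax=4 shaft=4

Answer: flax=4 shaft=4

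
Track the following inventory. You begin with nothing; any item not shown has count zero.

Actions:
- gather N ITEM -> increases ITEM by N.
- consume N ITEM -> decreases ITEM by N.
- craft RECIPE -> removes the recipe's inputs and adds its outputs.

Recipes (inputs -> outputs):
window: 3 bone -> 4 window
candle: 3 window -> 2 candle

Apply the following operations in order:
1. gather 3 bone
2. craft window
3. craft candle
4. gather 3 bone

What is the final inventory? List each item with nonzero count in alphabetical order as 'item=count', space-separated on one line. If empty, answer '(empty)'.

After 1 (gather 3 bone): bone=3
After 2 (craft window): window=4
After 3 (craft candle): candle=2 window=1
After 4 (gather 3 bone): bone=3 candle=2 window=1

Answer: bone=3 candle=2 window=1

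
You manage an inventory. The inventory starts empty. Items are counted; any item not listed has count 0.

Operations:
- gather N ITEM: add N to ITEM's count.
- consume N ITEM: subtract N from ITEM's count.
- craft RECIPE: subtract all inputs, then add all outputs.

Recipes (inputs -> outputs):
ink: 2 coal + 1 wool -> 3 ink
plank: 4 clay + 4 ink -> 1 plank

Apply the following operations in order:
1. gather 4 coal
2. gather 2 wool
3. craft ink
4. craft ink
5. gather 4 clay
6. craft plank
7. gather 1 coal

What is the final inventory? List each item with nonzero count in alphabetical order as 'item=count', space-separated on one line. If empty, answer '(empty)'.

After 1 (gather 4 coal): coal=4
After 2 (gather 2 wool): coal=4 wool=2
After 3 (craft ink): coal=2 ink=3 wool=1
After 4 (craft ink): ink=6
After 5 (gather 4 clay): clay=4 ink=6
After 6 (craft plank): ink=2 plank=1
After 7 (gather 1 coal): coal=1 ink=2 plank=1

Answer: coal=1 ink=2 plank=1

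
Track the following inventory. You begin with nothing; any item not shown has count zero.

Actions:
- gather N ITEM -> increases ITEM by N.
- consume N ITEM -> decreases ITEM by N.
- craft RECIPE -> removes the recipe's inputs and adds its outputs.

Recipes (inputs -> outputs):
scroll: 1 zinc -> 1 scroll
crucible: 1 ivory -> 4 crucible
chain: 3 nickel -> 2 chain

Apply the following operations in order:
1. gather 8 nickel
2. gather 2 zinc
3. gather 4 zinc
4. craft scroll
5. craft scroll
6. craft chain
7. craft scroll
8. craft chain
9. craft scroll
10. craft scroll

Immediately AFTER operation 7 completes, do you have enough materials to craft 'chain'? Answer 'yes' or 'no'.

Answer: yes

Derivation:
After 1 (gather 8 nickel): nickel=8
After 2 (gather 2 zinc): nickel=8 zinc=2
After 3 (gather 4 zinc): nickel=8 zinc=6
After 4 (craft scroll): nickel=8 scroll=1 zinc=5
After 5 (craft scroll): nickel=8 scroll=2 zinc=4
After 6 (craft chain): chain=2 nickel=5 scroll=2 zinc=4
After 7 (craft scroll): chain=2 nickel=5 scroll=3 zinc=3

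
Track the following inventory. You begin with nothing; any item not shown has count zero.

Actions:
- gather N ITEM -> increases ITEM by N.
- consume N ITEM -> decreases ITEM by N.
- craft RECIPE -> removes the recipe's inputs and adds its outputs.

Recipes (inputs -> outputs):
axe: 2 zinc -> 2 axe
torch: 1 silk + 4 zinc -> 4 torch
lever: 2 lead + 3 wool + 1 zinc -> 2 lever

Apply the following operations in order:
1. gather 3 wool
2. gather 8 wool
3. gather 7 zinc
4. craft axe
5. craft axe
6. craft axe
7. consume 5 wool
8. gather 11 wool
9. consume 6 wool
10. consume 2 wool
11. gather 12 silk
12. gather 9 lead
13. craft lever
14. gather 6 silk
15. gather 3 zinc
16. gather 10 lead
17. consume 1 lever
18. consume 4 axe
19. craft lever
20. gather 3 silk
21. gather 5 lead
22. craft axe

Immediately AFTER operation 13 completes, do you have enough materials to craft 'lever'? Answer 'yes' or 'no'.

Answer: no

Derivation:
After 1 (gather 3 wool): wool=3
After 2 (gather 8 wool): wool=11
After 3 (gather 7 zinc): wool=11 zinc=7
After 4 (craft axe): axe=2 wool=11 zinc=5
After 5 (craft axe): axe=4 wool=11 zinc=3
After 6 (craft axe): axe=6 wool=11 zinc=1
After 7 (consume 5 wool): axe=6 wool=6 zinc=1
After 8 (gather 11 wool): axe=6 wool=17 zinc=1
After 9 (consume 6 wool): axe=6 wool=11 zinc=1
After 10 (consume 2 wool): axe=6 wool=9 zinc=1
After 11 (gather 12 silk): axe=6 silk=12 wool=9 zinc=1
After 12 (gather 9 lead): axe=6 lead=9 silk=12 wool=9 zinc=1
After 13 (craft lever): axe=6 lead=7 lever=2 silk=12 wool=6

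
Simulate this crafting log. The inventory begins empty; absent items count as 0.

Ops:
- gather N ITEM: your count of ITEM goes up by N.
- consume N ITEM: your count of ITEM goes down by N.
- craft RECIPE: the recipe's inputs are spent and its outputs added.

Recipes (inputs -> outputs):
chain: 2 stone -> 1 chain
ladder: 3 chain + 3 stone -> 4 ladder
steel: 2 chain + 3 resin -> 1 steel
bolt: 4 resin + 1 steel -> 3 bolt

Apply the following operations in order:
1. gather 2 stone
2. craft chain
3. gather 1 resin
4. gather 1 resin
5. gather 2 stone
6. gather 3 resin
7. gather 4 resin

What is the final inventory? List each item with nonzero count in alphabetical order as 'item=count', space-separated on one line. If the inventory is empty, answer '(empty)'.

After 1 (gather 2 stone): stone=2
After 2 (craft chain): chain=1
After 3 (gather 1 resin): chain=1 resin=1
After 4 (gather 1 resin): chain=1 resin=2
After 5 (gather 2 stone): chain=1 resin=2 stone=2
After 6 (gather 3 resin): chain=1 resin=5 stone=2
After 7 (gather 4 resin): chain=1 resin=9 stone=2

Answer: chain=1 resin=9 stone=2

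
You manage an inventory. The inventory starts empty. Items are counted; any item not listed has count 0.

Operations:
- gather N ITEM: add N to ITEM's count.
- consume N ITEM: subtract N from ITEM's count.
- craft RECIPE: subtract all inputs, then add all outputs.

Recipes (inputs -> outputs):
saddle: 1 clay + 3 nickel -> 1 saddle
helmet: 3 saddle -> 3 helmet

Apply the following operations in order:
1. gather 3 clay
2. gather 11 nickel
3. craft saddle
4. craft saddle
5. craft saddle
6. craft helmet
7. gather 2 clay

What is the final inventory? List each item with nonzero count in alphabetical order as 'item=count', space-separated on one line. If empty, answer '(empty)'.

After 1 (gather 3 clay): clay=3
After 2 (gather 11 nickel): clay=3 nickel=11
After 3 (craft saddle): clay=2 nickel=8 saddle=1
After 4 (craft saddle): clay=1 nickel=5 saddle=2
After 5 (craft saddle): nickel=2 saddle=3
After 6 (craft helmet): helmet=3 nickel=2
After 7 (gather 2 clay): clay=2 helmet=3 nickel=2

Answer: clay=2 helmet=3 nickel=2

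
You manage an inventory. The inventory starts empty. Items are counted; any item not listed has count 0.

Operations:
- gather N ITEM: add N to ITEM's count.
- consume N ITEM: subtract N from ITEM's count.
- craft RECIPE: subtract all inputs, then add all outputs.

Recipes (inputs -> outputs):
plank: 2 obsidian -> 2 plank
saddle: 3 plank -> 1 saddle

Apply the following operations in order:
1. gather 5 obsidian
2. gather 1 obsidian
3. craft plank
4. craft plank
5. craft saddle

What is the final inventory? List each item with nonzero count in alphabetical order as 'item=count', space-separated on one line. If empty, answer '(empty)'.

Answer: obsidian=2 plank=1 saddle=1

Derivation:
After 1 (gather 5 obsidian): obsidian=5
After 2 (gather 1 obsidian): obsidian=6
After 3 (craft plank): obsidian=4 plank=2
After 4 (craft plank): obsidian=2 plank=4
After 5 (craft saddle): obsidian=2 plank=1 saddle=1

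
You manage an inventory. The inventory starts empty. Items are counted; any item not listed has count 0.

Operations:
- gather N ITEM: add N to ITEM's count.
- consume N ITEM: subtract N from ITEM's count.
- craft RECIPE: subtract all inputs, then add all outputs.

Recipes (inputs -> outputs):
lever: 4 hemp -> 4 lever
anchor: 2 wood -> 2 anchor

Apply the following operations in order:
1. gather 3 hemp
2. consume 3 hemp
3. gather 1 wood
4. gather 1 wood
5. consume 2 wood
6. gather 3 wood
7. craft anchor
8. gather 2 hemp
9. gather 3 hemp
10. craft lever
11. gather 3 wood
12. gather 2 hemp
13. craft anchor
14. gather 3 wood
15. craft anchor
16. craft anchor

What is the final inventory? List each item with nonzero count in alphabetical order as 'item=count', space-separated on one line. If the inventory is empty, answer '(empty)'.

Answer: anchor=8 hemp=3 lever=4 wood=1

Derivation:
After 1 (gather 3 hemp): hemp=3
After 2 (consume 3 hemp): (empty)
After 3 (gather 1 wood): wood=1
After 4 (gather 1 wood): wood=2
After 5 (consume 2 wood): (empty)
After 6 (gather 3 wood): wood=3
After 7 (craft anchor): anchor=2 wood=1
After 8 (gather 2 hemp): anchor=2 hemp=2 wood=1
After 9 (gather 3 hemp): anchor=2 hemp=5 wood=1
After 10 (craft lever): anchor=2 hemp=1 lever=4 wood=1
After 11 (gather 3 wood): anchor=2 hemp=1 lever=4 wood=4
After 12 (gather 2 hemp): anchor=2 hemp=3 lever=4 wood=4
After 13 (craft anchor): anchor=4 hemp=3 lever=4 wood=2
After 14 (gather 3 wood): anchor=4 hemp=3 lever=4 wood=5
After 15 (craft anchor): anchor=6 hemp=3 lever=4 wood=3
After 16 (craft anchor): anchor=8 hemp=3 lever=4 wood=1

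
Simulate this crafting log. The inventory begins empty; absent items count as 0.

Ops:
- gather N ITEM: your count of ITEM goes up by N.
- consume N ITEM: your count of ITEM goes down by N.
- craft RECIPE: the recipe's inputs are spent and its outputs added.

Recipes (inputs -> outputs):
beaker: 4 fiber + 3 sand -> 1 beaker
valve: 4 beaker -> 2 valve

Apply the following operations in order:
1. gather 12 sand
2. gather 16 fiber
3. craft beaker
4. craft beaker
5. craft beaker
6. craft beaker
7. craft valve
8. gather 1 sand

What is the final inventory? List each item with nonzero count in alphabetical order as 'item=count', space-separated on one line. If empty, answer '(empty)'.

Answer: sand=1 valve=2

Derivation:
After 1 (gather 12 sand): sand=12
After 2 (gather 16 fiber): fiber=16 sand=12
After 3 (craft beaker): beaker=1 fiber=12 sand=9
After 4 (craft beaker): beaker=2 fiber=8 sand=6
After 5 (craft beaker): beaker=3 fiber=4 sand=3
After 6 (craft beaker): beaker=4
After 7 (craft valve): valve=2
After 8 (gather 1 sand): sand=1 valve=2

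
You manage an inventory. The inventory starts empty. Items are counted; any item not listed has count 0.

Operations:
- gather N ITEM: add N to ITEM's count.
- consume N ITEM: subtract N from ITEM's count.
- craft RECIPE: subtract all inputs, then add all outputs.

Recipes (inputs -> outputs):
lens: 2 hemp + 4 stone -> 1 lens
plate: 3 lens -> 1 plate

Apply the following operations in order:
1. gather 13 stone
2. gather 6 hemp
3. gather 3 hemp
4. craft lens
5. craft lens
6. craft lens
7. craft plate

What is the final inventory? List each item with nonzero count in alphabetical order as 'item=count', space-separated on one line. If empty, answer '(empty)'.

After 1 (gather 13 stone): stone=13
After 2 (gather 6 hemp): hemp=6 stone=13
After 3 (gather 3 hemp): hemp=9 stone=13
After 4 (craft lens): hemp=7 lens=1 stone=9
After 5 (craft lens): hemp=5 lens=2 stone=5
After 6 (craft lens): hemp=3 lens=3 stone=1
After 7 (craft plate): hemp=3 plate=1 stone=1

Answer: hemp=3 plate=1 stone=1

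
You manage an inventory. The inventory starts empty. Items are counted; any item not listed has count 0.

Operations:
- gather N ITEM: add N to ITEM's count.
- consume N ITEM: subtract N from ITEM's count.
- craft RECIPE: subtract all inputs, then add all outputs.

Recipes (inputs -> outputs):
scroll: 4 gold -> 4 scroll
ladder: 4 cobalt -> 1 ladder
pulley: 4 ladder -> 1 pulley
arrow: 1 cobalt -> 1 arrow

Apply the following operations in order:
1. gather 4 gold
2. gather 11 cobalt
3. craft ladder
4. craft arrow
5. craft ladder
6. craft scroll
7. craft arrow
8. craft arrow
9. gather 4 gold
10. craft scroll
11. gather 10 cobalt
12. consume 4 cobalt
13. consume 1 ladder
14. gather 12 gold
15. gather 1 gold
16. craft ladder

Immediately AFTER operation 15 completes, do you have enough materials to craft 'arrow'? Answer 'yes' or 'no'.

After 1 (gather 4 gold): gold=4
After 2 (gather 11 cobalt): cobalt=11 gold=4
After 3 (craft ladder): cobalt=7 gold=4 ladder=1
After 4 (craft arrow): arrow=1 cobalt=6 gold=4 ladder=1
After 5 (craft ladder): arrow=1 cobalt=2 gold=4 ladder=2
After 6 (craft scroll): arrow=1 cobalt=2 ladder=2 scroll=4
After 7 (craft arrow): arrow=2 cobalt=1 ladder=2 scroll=4
After 8 (craft arrow): arrow=3 ladder=2 scroll=4
After 9 (gather 4 gold): arrow=3 gold=4 ladder=2 scroll=4
After 10 (craft scroll): arrow=3 ladder=2 scroll=8
After 11 (gather 10 cobalt): arrow=3 cobalt=10 ladder=2 scroll=8
After 12 (consume 4 cobalt): arrow=3 cobalt=6 ladder=2 scroll=8
After 13 (consume 1 ladder): arrow=3 cobalt=6 ladder=1 scroll=8
After 14 (gather 12 gold): arrow=3 cobalt=6 gold=12 ladder=1 scroll=8
After 15 (gather 1 gold): arrow=3 cobalt=6 gold=13 ladder=1 scroll=8

Answer: yes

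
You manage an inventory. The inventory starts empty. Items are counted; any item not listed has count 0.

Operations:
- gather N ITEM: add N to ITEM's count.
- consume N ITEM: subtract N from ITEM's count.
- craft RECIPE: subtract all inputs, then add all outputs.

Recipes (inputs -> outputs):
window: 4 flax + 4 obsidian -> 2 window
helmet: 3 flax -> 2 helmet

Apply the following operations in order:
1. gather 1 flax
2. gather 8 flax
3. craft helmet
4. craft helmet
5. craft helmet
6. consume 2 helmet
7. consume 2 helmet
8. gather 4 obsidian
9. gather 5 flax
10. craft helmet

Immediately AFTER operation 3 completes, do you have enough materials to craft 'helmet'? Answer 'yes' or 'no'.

After 1 (gather 1 flax): flax=1
After 2 (gather 8 flax): flax=9
After 3 (craft helmet): flax=6 helmet=2

Answer: yes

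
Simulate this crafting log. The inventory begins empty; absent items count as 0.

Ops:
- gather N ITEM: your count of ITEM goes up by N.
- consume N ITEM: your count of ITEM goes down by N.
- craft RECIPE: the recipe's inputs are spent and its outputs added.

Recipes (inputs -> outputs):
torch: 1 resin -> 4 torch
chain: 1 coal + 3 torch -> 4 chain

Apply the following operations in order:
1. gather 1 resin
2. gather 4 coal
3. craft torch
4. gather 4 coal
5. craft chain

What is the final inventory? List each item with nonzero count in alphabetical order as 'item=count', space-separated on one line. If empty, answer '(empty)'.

Answer: chain=4 coal=7 torch=1

Derivation:
After 1 (gather 1 resin): resin=1
After 2 (gather 4 coal): coal=4 resin=1
After 3 (craft torch): coal=4 torch=4
After 4 (gather 4 coal): coal=8 torch=4
After 5 (craft chain): chain=4 coal=7 torch=1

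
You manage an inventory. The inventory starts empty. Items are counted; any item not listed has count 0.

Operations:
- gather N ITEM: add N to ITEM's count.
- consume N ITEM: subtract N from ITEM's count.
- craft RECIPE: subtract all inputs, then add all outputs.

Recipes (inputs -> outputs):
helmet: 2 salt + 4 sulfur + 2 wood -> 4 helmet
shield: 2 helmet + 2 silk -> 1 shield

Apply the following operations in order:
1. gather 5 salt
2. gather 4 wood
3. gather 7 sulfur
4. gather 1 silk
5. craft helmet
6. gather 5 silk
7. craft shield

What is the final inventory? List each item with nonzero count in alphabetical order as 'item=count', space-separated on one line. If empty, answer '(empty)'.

Answer: helmet=2 salt=3 shield=1 silk=4 sulfur=3 wood=2

Derivation:
After 1 (gather 5 salt): salt=5
After 2 (gather 4 wood): salt=5 wood=4
After 3 (gather 7 sulfur): salt=5 sulfur=7 wood=4
After 4 (gather 1 silk): salt=5 silk=1 sulfur=7 wood=4
After 5 (craft helmet): helmet=4 salt=3 silk=1 sulfur=3 wood=2
After 6 (gather 5 silk): helmet=4 salt=3 silk=6 sulfur=3 wood=2
After 7 (craft shield): helmet=2 salt=3 shield=1 silk=4 sulfur=3 wood=2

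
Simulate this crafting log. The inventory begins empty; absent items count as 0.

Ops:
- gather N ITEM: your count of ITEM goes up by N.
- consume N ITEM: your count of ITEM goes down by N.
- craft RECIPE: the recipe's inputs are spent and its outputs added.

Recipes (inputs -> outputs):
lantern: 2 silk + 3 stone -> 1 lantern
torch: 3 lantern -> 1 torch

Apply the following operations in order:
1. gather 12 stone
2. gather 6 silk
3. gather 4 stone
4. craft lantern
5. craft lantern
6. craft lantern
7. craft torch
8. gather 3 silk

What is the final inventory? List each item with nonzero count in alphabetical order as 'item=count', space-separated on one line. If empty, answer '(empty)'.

Answer: silk=3 stone=7 torch=1

Derivation:
After 1 (gather 12 stone): stone=12
After 2 (gather 6 silk): silk=6 stone=12
After 3 (gather 4 stone): silk=6 stone=16
After 4 (craft lantern): lantern=1 silk=4 stone=13
After 5 (craft lantern): lantern=2 silk=2 stone=10
After 6 (craft lantern): lantern=3 stone=7
After 7 (craft torch): stone=7 torch=1
After 8 (gather 3 silk): silk=3 stone=7 torch=1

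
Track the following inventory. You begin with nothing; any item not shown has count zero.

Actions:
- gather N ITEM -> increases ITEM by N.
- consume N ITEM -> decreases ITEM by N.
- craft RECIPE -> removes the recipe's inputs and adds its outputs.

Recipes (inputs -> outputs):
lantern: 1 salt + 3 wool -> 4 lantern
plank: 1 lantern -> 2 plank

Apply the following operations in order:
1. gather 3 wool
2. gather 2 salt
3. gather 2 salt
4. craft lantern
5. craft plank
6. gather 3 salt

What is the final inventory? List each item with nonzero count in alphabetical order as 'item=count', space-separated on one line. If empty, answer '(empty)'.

After 1 (gather 3 wool): wool=3
After 2 (gather 2 salt): salt=2 wool=3
After 3 (gather 2 salt): salt=4 wool=3
After 4 (craft lantern): lantern=4 salt=3
After 5 (craft plank): lantern=3 plank=2 salt=3
After 6 (gather 3 salt): lantern=3 plank=2 salt=6

Answer: lantern=3 plank=2 salt=6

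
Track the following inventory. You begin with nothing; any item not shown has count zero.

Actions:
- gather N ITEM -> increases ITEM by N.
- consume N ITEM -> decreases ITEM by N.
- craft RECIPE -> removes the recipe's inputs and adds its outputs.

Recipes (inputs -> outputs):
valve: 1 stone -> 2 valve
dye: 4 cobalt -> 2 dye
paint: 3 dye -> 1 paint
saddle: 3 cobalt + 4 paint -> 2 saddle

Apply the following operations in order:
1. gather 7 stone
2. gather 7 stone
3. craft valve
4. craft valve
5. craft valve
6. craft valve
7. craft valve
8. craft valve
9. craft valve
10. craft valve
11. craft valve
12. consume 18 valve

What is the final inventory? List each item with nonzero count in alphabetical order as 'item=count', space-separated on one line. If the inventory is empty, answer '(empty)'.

Answer: stone=5

Derivation:
After 1 (gather 7 stone): stone=7
After 2 (gather 7 stone): stone=14
After 3 (craft valve): stone=13 valve=2
After 4 (craft valve): stone=12 valve=4
After 5 (craft valve): stone=11 valve=6
After 6 (craft valve): stone=10 valve=8
After 7 (craft valve): stone=9 valve=10
After 8 (craft valve): stone=8 valve=12
After 9 (craft valve): stone=7 valve=14
After 10 (craft valve): stone=6 valve=16
After 11 (craft valve): stone=5 valve=18
After 12 (consume 18 valve): stone=5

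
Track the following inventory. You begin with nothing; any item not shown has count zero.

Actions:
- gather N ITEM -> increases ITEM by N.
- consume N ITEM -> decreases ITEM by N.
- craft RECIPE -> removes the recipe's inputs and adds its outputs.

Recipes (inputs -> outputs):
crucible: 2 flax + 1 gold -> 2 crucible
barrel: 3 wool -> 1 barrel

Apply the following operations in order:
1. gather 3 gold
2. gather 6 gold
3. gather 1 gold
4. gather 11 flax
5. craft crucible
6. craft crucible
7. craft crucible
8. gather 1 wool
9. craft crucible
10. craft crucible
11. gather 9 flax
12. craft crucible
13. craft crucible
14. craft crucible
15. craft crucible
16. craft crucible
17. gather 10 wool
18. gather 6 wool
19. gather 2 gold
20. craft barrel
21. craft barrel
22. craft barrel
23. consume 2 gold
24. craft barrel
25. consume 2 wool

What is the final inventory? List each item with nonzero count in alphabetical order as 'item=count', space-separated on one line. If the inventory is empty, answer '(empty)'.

Answer: barrel=4 crucible=20 wool=3

Derivation:
After 1 (gather 3 gold): gold=3
After 2 (gather 6 gold): gold=9
After 3 (gather 1 gold): gold=10
After 4 (gather 11 flax): flax=11 gold=10
After 5 (craft crucible): crucible=2 flax=9 gold=9
After 6 (craft crucible): crucible=4 flax=7 gold=8
After 7 (craft crucible): crucible=6 flax=5 gold=7
After 8 (gather 1 wool): crucible=6 flax=5 gold=7 wool=1
After 9 (craft crucible): crucible=8 flax=3 gold=6 wool=1
After 10 (craft crucible): crucible=10 flax=1 gold=5 wool=1
After 11 (gather 9 flax): crucible=10 flax=10 gold=5 wool=1
After 12 (craft crucible): crucible=12 flax=8 gold=4 wool=1
After 13 (craft crucible): crucible=14 flax=6 gold=3 wool=1
After 14 (craft crucible): crucible=16 flax=4 gold=2 wool=1
After 15 (craft crucible): crucible=18 flax=2 gold=1 wool=1
After 16 (craft crucible): crucible=20 wool=1
After 17 (gather 10 wool): crucible=20 wool=11
After 18 (gather 6 wool): crucible=20 wool=17
After 19 (gather 2 gold): crucible=20 gold=2 wool=17
After 20 (craft barrel): barrel=1 crucible=20 gold=2 wool=14
After 21 (craft barrel): barrel=2 crucible=20 gold=2 wool=11
After 22 (craft barrel): barrel=3 crucible=20 gold=2 wool=8
After 23 (consume 2 gold): barrel=3 crucible=20 wool=8
After 24 (craft barrel): barrel=4 crucible=20 wool=5
After 25 (consume 2 wool): barrel=4 crucible=20 wool=3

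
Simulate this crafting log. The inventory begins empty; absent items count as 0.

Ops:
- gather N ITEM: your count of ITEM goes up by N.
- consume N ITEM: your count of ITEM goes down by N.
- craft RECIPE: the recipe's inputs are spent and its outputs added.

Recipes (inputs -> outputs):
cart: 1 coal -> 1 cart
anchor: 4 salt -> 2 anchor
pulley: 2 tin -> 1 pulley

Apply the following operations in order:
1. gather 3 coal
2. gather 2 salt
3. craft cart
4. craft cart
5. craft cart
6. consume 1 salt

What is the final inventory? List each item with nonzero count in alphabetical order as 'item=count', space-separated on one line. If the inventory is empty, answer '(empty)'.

After 1 (gather 3 coal): coal=3
After 2 (gather 2 salt): coal=3 salt=2
After 3 (craft cart): cart=1 coal=2 salt=2
After 4 (craft cart): cart=2 coal=1 salt=2
After 5 (craft cart): cart=3 salt=2
After 6 (consume 1 salt): cart=3 salt=1

Answer: cart=3 salt=1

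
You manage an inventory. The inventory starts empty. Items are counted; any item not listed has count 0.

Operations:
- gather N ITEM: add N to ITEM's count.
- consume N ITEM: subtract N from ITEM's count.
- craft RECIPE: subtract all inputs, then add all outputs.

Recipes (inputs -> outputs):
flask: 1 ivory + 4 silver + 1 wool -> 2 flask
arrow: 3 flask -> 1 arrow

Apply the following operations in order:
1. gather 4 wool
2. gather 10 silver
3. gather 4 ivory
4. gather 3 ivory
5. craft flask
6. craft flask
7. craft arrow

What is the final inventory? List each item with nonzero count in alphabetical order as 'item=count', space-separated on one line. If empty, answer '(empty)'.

Answer: arrow=1 flask=1 ivory=5 silver=2 wool=2

Derivation:
After 1 (gather 4 wool): wool=4
After 2 (gather 10 silver): silver=10 wool=4
After 3 (gather 4 ivory): ivory=4 silver=10 wool=4
After 4 (gather 3 ivory): ivory=7 silver=10 wool=4
After 5 (craft flask): flask=2 ivory=6 silver=6 wool=3
After 6 (craft flask): flask=4 ivory=5 silver=2 wool=2
After 7 (craft arrow): arrow=1 flask=1 ivory=5 silver=2 wool=2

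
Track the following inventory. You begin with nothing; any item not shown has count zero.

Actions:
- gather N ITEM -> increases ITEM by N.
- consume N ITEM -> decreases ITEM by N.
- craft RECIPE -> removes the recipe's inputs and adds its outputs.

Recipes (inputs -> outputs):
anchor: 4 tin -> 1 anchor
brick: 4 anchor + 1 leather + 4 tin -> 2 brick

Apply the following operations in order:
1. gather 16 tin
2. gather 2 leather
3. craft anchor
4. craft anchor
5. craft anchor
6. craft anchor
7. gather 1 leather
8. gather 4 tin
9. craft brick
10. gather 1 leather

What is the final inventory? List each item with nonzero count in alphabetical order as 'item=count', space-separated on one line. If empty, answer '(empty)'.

After 1 (gather 16 tin): tin=16
After 2 (gather 2 leather): leather=2 tin=16
After 3 (craft anchor): anchor=1 leather=2 tin=12
After 4 (craft anchor): anchor=2 leather=2 tin=8
After 5 (craft anchor): anchor=3 leather=2 tin=4
After 6 (craft anchor): anchor=4 leather=2
After 7 (gather 1 leather): anchor=4 leather=3
After 8 (gather 4 tin): anchor=4 leather=3 tin=4
After 9 (craft brick): brick=2 leather=2
After 10 (gather 1 leather): brick=2 leather=3

Answer: brick=2 leather=3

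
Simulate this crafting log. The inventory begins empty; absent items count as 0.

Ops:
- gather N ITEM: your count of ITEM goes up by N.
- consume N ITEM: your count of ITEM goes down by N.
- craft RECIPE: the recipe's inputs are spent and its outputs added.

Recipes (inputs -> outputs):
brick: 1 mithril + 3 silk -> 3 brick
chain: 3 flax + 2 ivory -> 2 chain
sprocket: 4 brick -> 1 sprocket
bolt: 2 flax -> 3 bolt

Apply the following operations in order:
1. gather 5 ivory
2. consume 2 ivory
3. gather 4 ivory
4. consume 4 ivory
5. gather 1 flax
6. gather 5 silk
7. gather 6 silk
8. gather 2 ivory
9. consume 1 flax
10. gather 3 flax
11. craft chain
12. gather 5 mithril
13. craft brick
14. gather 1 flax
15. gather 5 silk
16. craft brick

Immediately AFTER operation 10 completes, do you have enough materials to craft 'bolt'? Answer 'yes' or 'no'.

Answer: yes

Derivation:
After 1 (gather 5 ivory): ivory=5
After 2 (consume 2 ivory): ivory=3
After 3 (gather 4 ivory): ivory=7
After 4 (consume 4 ivory): ivory=3
After 5 (gather 1 flax): flax=1 ivory=3
After 6 (gather 5 silk): flax=1 ivory=3 silk=5
After 7 (gather 6 silk): flax=1 ivory=3 silk=11
After 8 (gather 2 ivory): flax=1 ivory=5 silk=11
After 9 (consume 1 flax): ivory=5 silk=11
After 10 (gather 3 flax): flax=3 ivory=5 silk=11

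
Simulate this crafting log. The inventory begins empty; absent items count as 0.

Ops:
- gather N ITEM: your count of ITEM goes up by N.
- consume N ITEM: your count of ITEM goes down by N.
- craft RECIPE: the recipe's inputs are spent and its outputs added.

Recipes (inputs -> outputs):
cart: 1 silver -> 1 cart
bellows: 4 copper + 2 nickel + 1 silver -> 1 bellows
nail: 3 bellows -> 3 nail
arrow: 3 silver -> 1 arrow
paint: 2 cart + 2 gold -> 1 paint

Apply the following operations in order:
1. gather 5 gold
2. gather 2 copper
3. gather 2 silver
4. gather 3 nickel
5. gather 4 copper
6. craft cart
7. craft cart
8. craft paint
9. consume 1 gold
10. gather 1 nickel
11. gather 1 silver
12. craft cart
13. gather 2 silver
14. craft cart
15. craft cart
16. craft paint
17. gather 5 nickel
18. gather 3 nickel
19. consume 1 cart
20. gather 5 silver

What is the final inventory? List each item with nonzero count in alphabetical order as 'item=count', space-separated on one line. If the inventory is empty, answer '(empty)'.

Answer: copper=6 nickel=12 paint=2 silver=5

Derivation:
After 1 (gather 5 gold): gold=5
After 2 (gather 2 copper): copper=2 gold=5
After 3 (gather 2 silver): copper=2 gold=5 silver=2
After 4 (gather 3 nickel): copper=2 gold=5 nickel=3 silver=2
After 5 (gather 4 copper): copper=6 gold=5 nickel=3 silver=2
After 6 (craft cart): cart=1 copper=6 gold=5 nickel=3 silver=1
After 7 (craft cart): cart=2 copper=6 gold=5 nickel=3
After 8 (craft paint): copper=6 gold=3 nickel=3 paint=1
After 9 (consume 1 gold): copper=6 gold=2 nickel=3 paint=1
After 10 (gather 1 nickel): copper=6 gold=2 nickel=4 paint=1
After 11 (gather 1 silver): copper=6 gold=2 nickel=4 paint=1 silver=1
After 12 (craft cart): cart=1 copper=6 gold=2 nickel=4 paint=1
After 13 (gather 2 silver): cart=1 copper=6 gold=2 nickel=4 paint=1 silver=2
After 14 (craft cart): cart=2 copper=6 gold=2 nickel=4 paint=1 silver=1
After 15 (craft cart): cart=3 copper=6 gold=2 nickel=4 paint=1
After 16 (craft paint): cart=1 copper=6 nickel=4 paint=2
After 17 (gather 5 nickel): cart=1 copper=6 nickel=9 paint=2
After 18 (gather 3 nickel): cart=1 copper=6 nickel=12 paint=2
After 19 (consume 1 cart): copper=6 nickel=12 paint=2
After 20 (gather 5 silver): copper=6 nickel=12 paint=2 silver=5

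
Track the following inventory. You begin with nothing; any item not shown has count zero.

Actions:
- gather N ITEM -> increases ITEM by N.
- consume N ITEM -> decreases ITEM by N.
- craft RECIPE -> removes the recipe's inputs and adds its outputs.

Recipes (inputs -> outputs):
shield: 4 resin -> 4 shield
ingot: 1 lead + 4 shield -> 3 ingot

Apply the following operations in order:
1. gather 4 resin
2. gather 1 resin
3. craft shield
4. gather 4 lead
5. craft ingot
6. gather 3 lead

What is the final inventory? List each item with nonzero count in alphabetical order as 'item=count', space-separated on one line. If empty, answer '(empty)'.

After 1 (gather 4 resin): resin=4
After 2 (gather 1 resin): resin=5
After 3 (craft shield): resin=1 shield=4
After 4 (gather 4 lead): lead=4 resin=1 shield=4
After 5 (craft ingot): ingot=3 lead=3 resin=1
After 6 (gather 3 lead): ingot=3 lead=6 resin=1

Answer: ingot=3 lead=6 resin=1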